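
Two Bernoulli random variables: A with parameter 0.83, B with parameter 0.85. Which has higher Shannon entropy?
A

For binary distributions, entropy is maximized at p=0.5 and decreases as p moves toward 0 or 1.

H(A) = H(0.83) = 0.6577 bits
H(B) = H(0.85) = 0.6098 bits

Distribution A (p=0.83) is closer to uniform (p=0.5), so it has higher entropy.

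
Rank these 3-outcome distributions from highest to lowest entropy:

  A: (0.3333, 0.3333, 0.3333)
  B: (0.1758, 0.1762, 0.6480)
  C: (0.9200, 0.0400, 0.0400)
A > B > C

Key insight: Entropy is maximized by uniform distributions and minimized by concentrated distributions.

- Uniform distributions have maximum entropy log₂(3) = 1.5850 bits
- The more "peaked" or concentrated a distribution, the lower its entropy

Entropies:
  H(A) = 1.5850 bits
  H(B) = 1.2878 bits
  H(C) = 0.4822 bits

Ranking: A > B > C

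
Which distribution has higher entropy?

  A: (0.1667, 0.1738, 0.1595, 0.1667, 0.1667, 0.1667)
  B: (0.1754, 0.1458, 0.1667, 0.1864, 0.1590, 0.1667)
A

Both distributions are close to uniform, making this a harder comparison.

H(A) = 2.5845 bits
H(B) = 2.5808 bits

The distribution closer to uniform has higher entropy.
Answer: A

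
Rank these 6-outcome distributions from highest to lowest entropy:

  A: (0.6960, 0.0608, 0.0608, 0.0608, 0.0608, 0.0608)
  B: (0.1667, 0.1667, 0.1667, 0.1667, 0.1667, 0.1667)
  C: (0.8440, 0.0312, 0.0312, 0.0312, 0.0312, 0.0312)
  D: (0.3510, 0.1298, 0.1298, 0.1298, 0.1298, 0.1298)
B > D > A > C

Key insight: Entropy is maximized by uniform distributions and minimized by concentrated distributions.

Entropies:
  H(A) = 1.5920 bits
  H(B) = 2.5850 bits
  H(C) = 0.9869 bits
  H(D) = 2.4419 bits

Ranking: B > D > A > C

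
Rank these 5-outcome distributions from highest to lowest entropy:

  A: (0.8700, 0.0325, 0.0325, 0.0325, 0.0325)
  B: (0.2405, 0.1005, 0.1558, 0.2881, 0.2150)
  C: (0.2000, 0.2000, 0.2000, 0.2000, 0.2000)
C > B > A

Key insight: Entropy is maximized by uniform distributions and minimized by concentrated distributions.

- Uniform distributions have maximum entropy log₂(5) = 2.3219 bits
- The more "peaked" or concentrated a distribution, the lower its entropy

Entropies:
  H(A) = 0.8174 bits
  H(B) = 2.2395 bits
  H(C) = 2.3219 bits

Ranking: C > B > A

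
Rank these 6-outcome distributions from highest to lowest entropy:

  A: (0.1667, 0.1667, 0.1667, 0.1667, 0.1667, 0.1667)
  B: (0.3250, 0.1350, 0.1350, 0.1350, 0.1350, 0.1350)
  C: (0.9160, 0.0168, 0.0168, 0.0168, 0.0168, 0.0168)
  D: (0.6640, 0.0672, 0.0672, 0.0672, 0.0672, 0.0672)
A > B > D > C

Key insight: Entropy is maximized by uniform distributions and minimized by concentrated distributions.

Entropies:
  H(A) = 2.5850 bits
  H(B) = 2.4770 bits
  H(C) = 0.6112 bits
  H(D) = 1.7011 bits

Ranking: A > B > D > C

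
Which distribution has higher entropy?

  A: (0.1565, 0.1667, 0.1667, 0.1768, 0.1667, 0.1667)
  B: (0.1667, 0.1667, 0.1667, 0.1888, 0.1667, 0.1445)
A

Both distributions are close to uniform, making this a harder comparison.

H(A) = 2.5841 bits
H(B) = 2.5807 bits

The distribution closer to uniform has higher entropy.
Answer: A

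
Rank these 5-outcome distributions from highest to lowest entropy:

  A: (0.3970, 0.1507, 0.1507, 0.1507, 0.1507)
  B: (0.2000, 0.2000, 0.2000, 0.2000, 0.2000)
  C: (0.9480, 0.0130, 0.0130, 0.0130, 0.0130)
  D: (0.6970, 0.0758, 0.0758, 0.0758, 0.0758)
B > A > D > C

Key insight: Entropy is maximized by uniform distributions and minimized by concentrated distributions.

Entropies:
  H(A) = 2.1752 bits
  H(B) = 2.3219 bits
  H(C) = 0.3988 bits
  H(D) = 1.4909 bits

Ranking: B > A > D > C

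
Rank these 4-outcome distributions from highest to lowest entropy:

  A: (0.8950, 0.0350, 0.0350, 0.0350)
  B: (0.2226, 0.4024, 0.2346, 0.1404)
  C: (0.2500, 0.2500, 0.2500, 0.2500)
C > B > A

Key insight: Entropy is maximized by uniform distributions and minimized by concentrated distributions.

- Uniform distributions have maximum entropy log₂(4) = 2.0000 bits
- The more "peaked" or concentrated a distribution, the lower its entropy

Entropies:
  H(A) = 0.6511 bits
  H(B) = 1.8993 bits
  H(C) = 2.0000 bits

Ranking: C > B > A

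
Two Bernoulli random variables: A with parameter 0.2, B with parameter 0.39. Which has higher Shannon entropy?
B

For binary distributions, entropy is maximized at p=0.5 and decreases as p moves toward 0 or 1.

H(A) = H(0.2) = 0.7219 bits
H(B) = H(0.39) = 0.9648 bits

Distribution B (p=0.39) is closer to uniform (p=0.5), so it has higher entropy.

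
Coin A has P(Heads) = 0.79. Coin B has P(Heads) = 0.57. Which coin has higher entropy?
B

For binary distributions, entropy is maximized at p=0.5 and decreases as p moves toward 0 or 1.

H(A) = H(0.79) = 0.7415 bits
H(B) = H(0.57) = 0.9858 bits

Distribution B (p=0.57) is closer to uniform (p=0.5), so it has higher entropy.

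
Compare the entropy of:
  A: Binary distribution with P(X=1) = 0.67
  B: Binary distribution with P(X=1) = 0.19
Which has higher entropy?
A

For binary distributions, entropy is maximized at p=0.5 and decreases as p moves toward 0 or 1.

H(A) = H(0.67) = 0.9149 bits
H(B) = H(0.19) = 0.7015 bits

Distribution A (p=0.67) is closer to uniform (p=0.5), so it has higher entropy.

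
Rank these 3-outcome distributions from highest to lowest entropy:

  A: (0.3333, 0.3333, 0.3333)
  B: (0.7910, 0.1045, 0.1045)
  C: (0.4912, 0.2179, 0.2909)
A > C > B

Key insight: Entropy is maximized by uniform distributions and minimized by concentrated distributions.

- Uniform distributions have maximum entropy log₂(3) = 1.5850 bits
- The more "peaked" or concentrated a distribution, the lower its entropy

Entropies:
  H(A) = 1.5850 bits
  H(B) = 0.9486 bits
  H(C) = 1.5010 bits

Ranking: A > C > B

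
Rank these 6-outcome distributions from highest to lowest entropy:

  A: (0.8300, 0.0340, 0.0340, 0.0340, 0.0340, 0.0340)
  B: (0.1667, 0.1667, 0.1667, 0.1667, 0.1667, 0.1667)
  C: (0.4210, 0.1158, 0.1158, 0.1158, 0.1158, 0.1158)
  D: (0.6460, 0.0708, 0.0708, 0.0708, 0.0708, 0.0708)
B > C > D > A

Key insight: Entropy is maximized by uniform distributions and minimized by concentrated distributions.

Entropies:
  H(A) = 1.0524 bits
  H(B) = 2.5850 bits
  H(C) = 2.3263 bits
  H(D) = 1.7596 bits

Ranking: B > C > D > A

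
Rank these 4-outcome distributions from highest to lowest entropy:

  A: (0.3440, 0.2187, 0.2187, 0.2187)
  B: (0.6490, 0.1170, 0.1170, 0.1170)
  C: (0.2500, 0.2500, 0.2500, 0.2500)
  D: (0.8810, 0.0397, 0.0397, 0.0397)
C > A > B > D

Key insight: Entropy is maximized by uniform distributions and minimized by concentrated distributions.

Entropies:
  H(A) = 1.9683 bits
  H(B) = 1.4913 bits
  H(C) = 2.0000 bits
  H(D) = 0.7151 bits

Ranking: C > A > B > D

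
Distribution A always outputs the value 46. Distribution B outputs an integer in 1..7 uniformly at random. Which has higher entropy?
B

A is deterministic, so H(A) = 0. B is uniform over 7 outcomes, so H(B) = log₂(7) = 2.807 bits. Any distribution with genuine randomness has higher entropy than a deterministic one.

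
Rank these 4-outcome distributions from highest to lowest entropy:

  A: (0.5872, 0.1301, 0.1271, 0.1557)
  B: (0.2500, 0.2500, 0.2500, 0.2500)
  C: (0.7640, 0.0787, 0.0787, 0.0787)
B > A > C

Key insight: Entropy is maximized by uniform distributions and minimized by concentrated distributions.

- Uniform distributions have maximum entropy log₂(4) = 2.0000 bits
- The more "peaked" or concentrated a distribution, the lower its entropy

Entropies:
  H(A) = 1.6298 bits
  H(B) = 2.0000 bits
  H(C) = 1.1624 bits

Ranking: B > A > C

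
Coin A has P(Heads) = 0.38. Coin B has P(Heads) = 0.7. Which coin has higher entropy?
A

For binary distributions, entropy is maximized at p=0.5 and decreases as p moves toward 0 or 1.

H(A) = H(0.38) = 0.9580 bits
H(B) = H(0.7) = 0.8813 bits

Distribution A (p=0.38) is closer to uniform (p=0.5), so it has higher entropy.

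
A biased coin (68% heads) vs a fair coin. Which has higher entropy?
Fair coin

The fair coin is uniform (p=0.5), maximizing binary entropy at 1 bit. The biased coin has H(0.68) ≈ 0.904 bits — its outcome is more predictable, so its entropy is lower.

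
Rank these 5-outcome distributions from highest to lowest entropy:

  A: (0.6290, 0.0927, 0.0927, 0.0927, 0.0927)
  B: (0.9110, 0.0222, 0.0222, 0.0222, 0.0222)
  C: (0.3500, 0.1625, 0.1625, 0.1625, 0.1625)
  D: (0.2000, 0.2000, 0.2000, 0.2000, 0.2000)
D > C > A > B

Key insight: Entropy is maximized by uniform distributions and minimized by concentrated distributions.

Entropies:
  H(A) = 1.6934 bits
  H(B) = 0.6111 bits
  H(C) = 2.2341 bits
  H(D) = 2.3219 bits

Ranking: D > C > A > B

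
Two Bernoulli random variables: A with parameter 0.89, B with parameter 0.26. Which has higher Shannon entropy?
B

For binary distributions, entropy is maximized at p=0.5 and decreases as p moves toward 0 or 1.

H(A) = H(0.89) = 0.4999 bits
H(B) = H(0.26) = 0.8267 bits

Distribution B (p=0.26) is closer to uniform (p=0.5), so it has higher entropy.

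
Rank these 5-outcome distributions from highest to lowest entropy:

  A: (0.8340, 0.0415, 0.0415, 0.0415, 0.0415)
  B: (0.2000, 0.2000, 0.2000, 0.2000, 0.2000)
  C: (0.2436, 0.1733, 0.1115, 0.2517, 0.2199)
B > C > A

Key insight: Entropy is maximized by uniform distributions and minimized by concentrated distributions.

- Uniform distributions have maximum entropy log₂(5) = 2.3219 bits
- The more "peaked" or concentrated a distribution, the lower its entropy

Entropies:
  H(A) = 0.9805 bits
  H(B) = 2.3219 bits
  H(C) = 2.2689 bits

Ranking: B > C > A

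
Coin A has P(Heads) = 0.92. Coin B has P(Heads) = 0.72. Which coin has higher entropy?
B

For binary distributions, entropy is maximized at p=0.5 and decreases as p moves toward 0 or 1.

H(A) = H(0.92) = 0.4022 bits
H(B) = H(0.72) = 0.8555 bits

Distribution B (p=0.72) is closer to uniform (p=0.5), so it has higher entropy.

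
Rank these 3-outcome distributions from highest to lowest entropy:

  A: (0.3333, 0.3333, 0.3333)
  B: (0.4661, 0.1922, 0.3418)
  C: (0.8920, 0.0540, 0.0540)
A > B > C

Key insight: Entropy is maximized by uniform distributions and minimized by concentrated distributions.

- Uniform distributions have maximum entropy log₂(3) = 1.5850 bits
- The more "peaked" or concentrated a distribution, the lower its entropy

Entropies:
  H(A) = 1.5850 bits
  H(B) = 1.5000 bits
  H(C) = 0.6019 bits

Ranking: A > B > C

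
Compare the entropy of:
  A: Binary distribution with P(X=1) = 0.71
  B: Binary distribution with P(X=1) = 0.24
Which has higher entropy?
A

For binary distributions, entropy is maximized at p=0.5 and decreases as p moves toward 0 or 1.

H(A) = H(0.71) = 0.8687 bits
H(B) = H(0.24) = 0.7950 bits

Distribution A (p=0.71) is closer to uniform (p=0.5), so it has higher entropy.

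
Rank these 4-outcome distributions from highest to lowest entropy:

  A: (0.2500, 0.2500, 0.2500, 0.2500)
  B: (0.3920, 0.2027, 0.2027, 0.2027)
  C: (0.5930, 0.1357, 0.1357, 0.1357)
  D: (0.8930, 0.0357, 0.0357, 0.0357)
A > B > C > D

Key insight: Entropy is maximized by uniform distributions and minimized by concentrated distributions.

Entropies:
  H(A) = 2.0000 bits
  H(B) = 1.9297 bits
  H(C) = 1.6200 bits
  H(D) = 0.6604 bits

Ranking: A > B > C > D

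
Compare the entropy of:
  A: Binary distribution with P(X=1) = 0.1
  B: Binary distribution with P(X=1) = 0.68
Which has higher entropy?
B

For binary distributions, entropy is maximized at p=0.5 and decreases as p moves toward 0 or 1.

H(A) = H(0.1) = 0.4690 bits
H(B) = H(0.68) = 0.9044 bits

Distribution B (p=0.68) is closer to uniform (p=0.5), so it has higher entropy.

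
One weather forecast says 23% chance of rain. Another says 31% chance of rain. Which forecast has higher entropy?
31% forecast

Treat each forecast as a Bernoulli distribution. Binary entropy is maximized at p=0.5 and falls off symmetrically toward 0 or 1. The 31% forecast is closer to 50%, so it is more uncertain. H(23%) ≈ 0.778 bits, H(31%) ≈ 0.893 bits.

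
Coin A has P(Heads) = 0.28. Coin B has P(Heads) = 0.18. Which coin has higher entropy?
A

For binary distributions, entropy is maximized at p=0.5 and decreases as p moves toward 0 or 1.

H(A) = H(0.28) = 0.8555 bits
H(B) = H(0.18) = 0.6801 bits

Distribution A (p=0.28) is closer to uniform (p=0.5), so it has higher entropy.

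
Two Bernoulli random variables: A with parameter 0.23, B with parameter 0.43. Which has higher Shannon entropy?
B

For binary distributions, entropy is maximized at p=0.5 and decreases as p moves toward 0 or 1.

H(A) = H(0.23) = 0.7780 bits
H(B) = H(0.43) = 0.9858 bits

Distribution B (p=0.43) is closer to uniform (p=0.5), so it has higher entropy.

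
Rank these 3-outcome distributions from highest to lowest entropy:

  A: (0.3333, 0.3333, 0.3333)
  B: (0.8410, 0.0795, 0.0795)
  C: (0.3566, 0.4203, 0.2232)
A > C > B

Key insight: Entropy is maximized by uniform distributions and minimized by concentrated distributions.

- Uniform distributions have maximum entropy log₂(3) = 1.5850 bits
- The more "peaked" or concentrated a distribution, the lower its entropy

Entropies:
  H(A) = 1.5850 bits
  H(B) = 0.7909 bits
  H(C) = 1.5390 bits

Ranking: A > C > B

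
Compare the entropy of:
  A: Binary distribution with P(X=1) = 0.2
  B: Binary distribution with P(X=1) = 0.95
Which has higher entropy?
A

For binary distributions, entropy is maximized at p=0.5 and decreases as p moves toward 0 or 1.

H(A) = H(0.2) = 0.7219 bits
H(B) = H(0.95) = 0.2864 bits

Distribution A (p=0.2) is closer to uniform (p=0.5), so it has higher entropy.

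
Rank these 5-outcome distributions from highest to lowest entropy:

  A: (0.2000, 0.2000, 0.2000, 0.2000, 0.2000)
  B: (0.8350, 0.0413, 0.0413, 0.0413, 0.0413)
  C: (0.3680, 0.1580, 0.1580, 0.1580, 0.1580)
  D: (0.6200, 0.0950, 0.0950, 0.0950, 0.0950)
A > C > D > B

Key insight: Entropy is maximized by uniform distributions and minimized by concentrated distributions.

Entropies:
  H(A) = 2.3219 bits
  H(B) = 0.9761 bits
  H(C) = 2.2131 bits
  H(D) = 1.7180 bits

Ranking: A > C > D > B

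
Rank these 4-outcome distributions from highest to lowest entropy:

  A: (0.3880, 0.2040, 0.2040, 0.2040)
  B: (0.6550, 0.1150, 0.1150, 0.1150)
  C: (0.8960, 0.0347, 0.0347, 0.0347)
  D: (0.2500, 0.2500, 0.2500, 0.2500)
D > A > B > C

Key insight: Entropy is maximized by uniform distributions and minimized by concentrated distributions.

Entropies:
  H(A) = 1.9335 bits
  H(B) = 1.4763 bits
  H(C) = 0.6464 bits
  H(D) = 2.0000 bits

Ranking: D > A > B > C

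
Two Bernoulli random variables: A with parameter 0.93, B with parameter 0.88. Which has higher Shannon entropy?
B

For binary distributions, entropy is maximized at p=0.5 and decreases as p moves toward 0 or 1.

H(A) = H(0.93) = 0.3659 bits
H(B) = H(0.88) = 0.5294 bits

Distribution B (p=0.88) is closer to uniform (p=0.5), so it has higher entropy.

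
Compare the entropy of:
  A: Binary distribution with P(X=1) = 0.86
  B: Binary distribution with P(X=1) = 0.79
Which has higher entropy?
B

For binary distributions, entropy is maximized at p=0.5 and decreases as p moves toward 0 or 1.

H(A) = H(0.86) = 0.5842 bits
H(B) = H(0.79) = 0.7415 bits

Distribution B (p=0.79) is closer to uniform (p=0.5), so it has higher entropy.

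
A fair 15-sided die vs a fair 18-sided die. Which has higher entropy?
18-sided die

Both are uniform distributions; for uniform over n outcomes, H = log₂(n). H(15-sided) = log₂(15) = 3.907 bits and H(18-sided) = log₂(18) = 4.170 bits. More outcomes in a uniform distribution means higher entropy.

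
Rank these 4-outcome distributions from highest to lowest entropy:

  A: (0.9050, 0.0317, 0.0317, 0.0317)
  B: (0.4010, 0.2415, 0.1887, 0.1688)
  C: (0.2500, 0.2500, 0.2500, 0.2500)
C > B > A

Key insight: Entropy is maximized by uniform distributions and minimized by concentrated distributions.

- Uniform distributions have maximum entropy log₂(4) = 2.0000 bits
- The more "peaked" or concentrated a distribution, the lower its entropy

Entropies:
  H(A) = 0.6035 bits
  H(B) = 1.9109 bits
  H(C) = 2.0000 bits

Ranking: C > B > A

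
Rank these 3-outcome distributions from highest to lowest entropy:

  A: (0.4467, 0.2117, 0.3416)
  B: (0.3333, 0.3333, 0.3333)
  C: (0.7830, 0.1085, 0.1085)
B > A > C

Key insight: Entropy is maximized by uniform distributions and minimized by concentrated distributions.

- Uniform distributions have maximum entropy log₂(3) = 1.5850 bits
- The more "peaked" or concentrated a distribution, the lower its entropy

Entropies:
  H(A) = 1.5229 bits
  H(B) = 1.5850 bits
  H(C) = 0.9717 bits

Ranking: B > A > C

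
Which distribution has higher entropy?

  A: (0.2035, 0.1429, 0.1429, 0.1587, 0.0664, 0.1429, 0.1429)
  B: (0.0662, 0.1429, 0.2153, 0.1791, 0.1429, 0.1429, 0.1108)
A

Both distributions are close to uniform, making this a harder comparison.

H(A) = 2.7529 bits
H(B) = 2.7356 bits

The distribution closer to uniform has higher entropy.
Answer: A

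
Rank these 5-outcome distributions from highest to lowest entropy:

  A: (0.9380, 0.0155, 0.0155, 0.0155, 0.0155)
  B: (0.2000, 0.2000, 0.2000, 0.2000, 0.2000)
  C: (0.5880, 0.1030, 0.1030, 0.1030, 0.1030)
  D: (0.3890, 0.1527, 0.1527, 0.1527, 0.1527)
B > D > C > A

Key insight: Entropy is maximized by uniform distributions and minimized by concentrated distributions.

Entropies:
  H(A) = 0.4593 bits
  H(B) = 2.3219 bits
  H(C) = 1.8015 bits
  H(D) = 2.1862 bits

Ranking: B > D > C > A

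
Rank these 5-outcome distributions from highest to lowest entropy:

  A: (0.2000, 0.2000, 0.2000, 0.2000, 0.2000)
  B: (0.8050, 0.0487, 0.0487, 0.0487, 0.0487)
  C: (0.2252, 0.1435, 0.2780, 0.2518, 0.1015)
A > C > B

Key insight: Entropy is maximized by uniform distributions and minimized by concentrated distributions.

- Uniform distributions have maximum entropy log₂(5) = 2.3219 bits
- The more "peaked" or concentrated a distribution, the lower its entropy

Entropies:
  H(A) = 2.3219 bits
  H(B) = 1.1018 bits
  H(C) = 2.2357 bits

Ranking: A > C > B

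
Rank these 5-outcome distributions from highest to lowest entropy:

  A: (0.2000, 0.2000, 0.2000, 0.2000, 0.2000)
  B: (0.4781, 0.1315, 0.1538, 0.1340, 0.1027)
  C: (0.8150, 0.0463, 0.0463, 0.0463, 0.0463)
A > B > C

Key insight: Entropy is maximized by uniform distributions and minimized by concentrated distributions.

- Uniform distributions have maximum entropy log₂(5) = 2.3219 bits
- The more "peaked" or concentrated a distribution, the lower its entropy

Entropies:
  H(A) = 2.3219 bits
  H(B) = 2.0349 bits
  H(C) = 1.0609 bits

Ranking: A > B > C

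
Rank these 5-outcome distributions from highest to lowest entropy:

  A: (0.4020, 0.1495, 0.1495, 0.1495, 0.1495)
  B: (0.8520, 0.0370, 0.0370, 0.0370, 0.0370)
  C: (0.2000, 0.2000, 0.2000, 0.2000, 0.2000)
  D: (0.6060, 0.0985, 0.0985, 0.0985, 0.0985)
C > A > D > B

Key insight: Entropy is maximized by uniform distributions and minimized by concentrated distributions.

Entropies:
  H(A) = 2.1681 bits
  H(B) = 0.9008 bits
  H(C) = 2.3219 bits
  H(D) = 1.7553 bits

Ranking: C > A > D > B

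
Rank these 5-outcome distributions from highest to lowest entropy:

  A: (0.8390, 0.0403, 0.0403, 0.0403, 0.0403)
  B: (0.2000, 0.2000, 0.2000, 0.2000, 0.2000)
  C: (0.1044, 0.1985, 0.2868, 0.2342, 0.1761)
B > C > A

Key insight: Entropy is maximized by uniform distributions and minimized by concentrated distributions.

- Uniform distributions have maximum entropy log₂(5) = 2.3219 bits
- The more "peaked" or concentrated a distribution, the lower its entropy

Entropies:
  H(A) = 0.9587 bits
  H(B) = 2.3219 bits
  H(C) = 2.2519 bits

Ranking: B > C > A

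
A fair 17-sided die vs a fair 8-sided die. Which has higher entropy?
17-sided die

Both are uniform distributions; for uniform over n outcomes, H = log₂(n). H(17-sided) = log₂(17) = 4.087 bits and H(8-sided) = log₂(8) = 3.000 bits. More outcomes in a uniform distribution means higher entropy.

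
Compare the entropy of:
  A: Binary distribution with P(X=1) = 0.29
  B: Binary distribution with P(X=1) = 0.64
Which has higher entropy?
B

For binary distributions, entropy is maximized at p=0.5 and decreases as p moves toward 0 or 1.

H(A) = H(0.29) = 0.8687 bits
H(B) = H(0.64) = 0.9427 bits

Distribution B (p=0.64) is closer to uniform (p=0.5), so it has higher entropy.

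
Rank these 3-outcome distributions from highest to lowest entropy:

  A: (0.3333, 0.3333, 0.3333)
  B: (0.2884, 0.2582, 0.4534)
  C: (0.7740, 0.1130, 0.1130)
A > B > C

Key insight: Entropy is maximized by uniform distributions and minimized by concentrated distributions.

- Uniform distributions have maximum entropy log₂(3) = 1.5850 bits
- The more "peaked" or concentrated a distribution, the lower its entropy

Entropies:
  H(A) = 1.5850 bits
  H(B) = 1.5391 bits
  H(C) = 0.9970 bits

Ranking: A > B > C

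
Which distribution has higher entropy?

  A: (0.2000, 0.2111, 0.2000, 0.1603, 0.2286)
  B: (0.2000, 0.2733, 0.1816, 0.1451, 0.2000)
A

Both distributions are close to uniform, making this a harder comparison.

H(A) = 2.3126 bits
H(B) = 2.2913 bits

The distribution closer to uniform has higher entropy.
Answer: A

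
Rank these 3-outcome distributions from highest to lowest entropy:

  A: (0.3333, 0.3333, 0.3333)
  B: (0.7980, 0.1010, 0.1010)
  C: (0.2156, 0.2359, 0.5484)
A > C > B

Key insight: Entropy is maximized by uniform distributions and minimized by concentrated distributions.

- Uniform distributions have maximum entropy log₂(3) = 1.5850 bits
- The more "peaked" or concentrated a distribution, the lower its entropy

Entropies:
  H(A) = 1.5850 bits
  H(B) = 0.9279 bits
  H(C) = 1.4441 bits

Ranking: A > C > B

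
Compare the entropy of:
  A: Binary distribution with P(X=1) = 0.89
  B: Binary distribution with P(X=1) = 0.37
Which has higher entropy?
B

For binary distributions, entropy is maximized at p=0.5 and decreases as p moves toward 0 or 1.

H(A) = H(0.89) = 0.4999 bits
H(B) = H(0.37) = 0.9507 bits

Distribution B (p=0.37) is closer to uniform (p=0.5), so it has higher entropy.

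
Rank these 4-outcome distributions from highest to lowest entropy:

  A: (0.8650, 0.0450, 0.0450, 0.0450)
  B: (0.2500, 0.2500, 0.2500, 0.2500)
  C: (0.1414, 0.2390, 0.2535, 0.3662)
B > C > A

Key insight: Entropy is maximized by uniform distributions and minimized by concentrated distributions.

- Uniform distributions have maximum entropy log₂(4) = 2.0000 bits
- The more "peaked" or concentrated a distribution, the lower its entropy

Entropies:
  H(A) = 0.7850 bits
  H(B) = 2.0000 bits
  H(C) = 1.9252 bits

Ranking: B > C > A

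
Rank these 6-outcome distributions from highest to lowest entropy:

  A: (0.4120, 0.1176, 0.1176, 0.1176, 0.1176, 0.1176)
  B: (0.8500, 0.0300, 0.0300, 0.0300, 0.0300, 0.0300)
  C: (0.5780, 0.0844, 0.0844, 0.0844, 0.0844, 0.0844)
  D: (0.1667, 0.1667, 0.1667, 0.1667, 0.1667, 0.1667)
D > A > C > B

Key insight: Entropy is maximized by uniform distributions and minimized by concentrated distributions.

Entropies:
  H(A) = 2.3428 bits
  H(B) = 0.9581 bits
  H(C) = 1.9622 bits
  H(D) = 2.5850 bits

Ranking: D > A > C > B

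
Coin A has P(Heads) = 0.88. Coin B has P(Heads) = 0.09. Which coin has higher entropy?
A

For binary distributions, entropy is maximized at p=0.5 and decreases as p moves toward 0 or 1.

H(A) = H(0.88) = 0.5294 bits
H(B) = H(0.09) = 0.4365 bits

Distribution A (p=0.88) is closer to uniform (p=0.5), so it has higher entropy.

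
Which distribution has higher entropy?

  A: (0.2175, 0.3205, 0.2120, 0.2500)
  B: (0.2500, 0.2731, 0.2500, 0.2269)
B

Both distributions are close to uniform, making this a harder comparison.

H(A) = 1.9793 bits
H(B) = 1.9969 bits

The distribution closer to uniform has higher entropy.
Answer: B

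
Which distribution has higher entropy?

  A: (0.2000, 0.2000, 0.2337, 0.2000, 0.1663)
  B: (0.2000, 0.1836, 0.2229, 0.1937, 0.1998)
B

Both distributions are close to uniform, making this a harder comparison.

H(A) = 2.3137 bits
H(B) = 2.3190 bits

The distribution closer to uniform has higher entropy.
Answer: B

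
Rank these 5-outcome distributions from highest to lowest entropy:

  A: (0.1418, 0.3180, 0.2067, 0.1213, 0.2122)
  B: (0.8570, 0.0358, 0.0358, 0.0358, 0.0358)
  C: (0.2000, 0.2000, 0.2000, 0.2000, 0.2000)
C > A > B

Key insight: Entropy is maximized by uniform distributions and minimized by concentrated distributions.

- Uniform distributions have maximum entropy log₂(5) = 2.3219 bits
- The more "peaked" or concentrated a distribution, the lower its entropy

Entropies:
  H(A) = 2.2391 bits
  H(B) = 0.8780 bits
  H(C) = 2.3219 bits

Ranking: C > A > B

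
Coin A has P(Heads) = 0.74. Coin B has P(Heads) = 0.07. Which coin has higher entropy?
A

For binary distributions, entropy is maximized at p=0.5 and decreases as p moves toward 0 or 1.

H(A) = H(0.74) = 0.8267 bits
H(B) = H(0.07) = 0.3659 bits

Distribution A (p=0.74) is closer to uniform (p=0.5), so it has higher entropy.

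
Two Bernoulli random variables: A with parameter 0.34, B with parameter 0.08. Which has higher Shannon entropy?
A

For binary distributions, entropy is maximized at p=0.5 and decreases as p moves toward 0 or 1.

H(A) = H(0.34) = 0.9248 bits
H(B) = H(0.08) = 0.4022 bits

Distribution A (p=0.34) is closer to uniform (p=0.5), so it has higher entropy.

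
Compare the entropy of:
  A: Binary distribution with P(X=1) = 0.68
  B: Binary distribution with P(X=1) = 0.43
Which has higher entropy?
B

For binary distributions, entropy is maximized at p=0.5 and decreases as p moves toward 0 or 1.

H(A) = H(0.68) = 0.9044 bits
H(B) = H(0.43) = 0.9858 bits

Distribution B (p=0.43) is closer to uniform (p=0.5), so it has higher entropy.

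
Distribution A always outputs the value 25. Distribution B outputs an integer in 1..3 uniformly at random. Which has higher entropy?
B

A is deterministic, so H(A) = 0. B is uniform over 3 outcomes, so H(B) = log₂(3) = 1.585 bits. Any distribution with genuine randomness has higher entropy than a deterministic one.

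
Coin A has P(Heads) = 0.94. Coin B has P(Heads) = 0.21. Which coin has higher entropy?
B

For binary distributions, entropy is maximized at p=0.5 and decreases as p moves toward 0 or 1.

H(A) = H(0.94) = 0.3274 bits
H(B) = H(0.21) = 0.7415 bits

Distribution B (p=0.21) is closer to uniform (p=0.5), so it has higher entropy.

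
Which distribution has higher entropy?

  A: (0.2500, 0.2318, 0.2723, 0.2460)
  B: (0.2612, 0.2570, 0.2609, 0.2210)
A

Both distributions are close to uniform, making this a harder comparison.

H(A) = 1.9976 bits
H(B) = 1.9966 bits

The distribution closer to uniform has higher entropy.
Answer: A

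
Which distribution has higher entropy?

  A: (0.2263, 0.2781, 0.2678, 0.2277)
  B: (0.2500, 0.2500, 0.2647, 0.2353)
B

Both distributions are close to uniform, making this a harder comparison.

H(A) = 1.9937 bits
H(B) = 1.9988 bits

The distribution closer to uniform has higher entropy.
Answer: B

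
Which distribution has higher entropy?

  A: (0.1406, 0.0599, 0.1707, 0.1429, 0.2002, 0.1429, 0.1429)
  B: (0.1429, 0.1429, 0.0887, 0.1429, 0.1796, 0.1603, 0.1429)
B

Both distributions are close to uniform, making this a harder comparison.

H(A) = 2.7444 bits
H(B) = 2.7824 bits

The distribution closer to uniform has higher entropy.
Answer: B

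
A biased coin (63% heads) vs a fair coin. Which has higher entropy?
Fair coin

The fair coin is uniform (p=0.5), maximizing binary entropy at 1 bit. The biased coin has H(0.63) ≈ 0.951 bits — its outcome is more predictable, so its entropy is lower.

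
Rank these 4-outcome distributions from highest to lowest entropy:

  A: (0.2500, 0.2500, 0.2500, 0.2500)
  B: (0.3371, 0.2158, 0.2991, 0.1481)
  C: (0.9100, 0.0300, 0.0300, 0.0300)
A > B > C

Key insight: Entropy is maximized by uniform distributions and minimized by concentrated distributions.

- Uniform distributions have maximum entropy log₂(4) = 2.0000 bits
- The more "peaked" or concentrated a distribution, the lower its entropy

Entropies:
  H(A) = 2.0000 bits
  H(B) = 1.9350 bits
  H(C) = 0.5791 bits

Ranking: A > B > C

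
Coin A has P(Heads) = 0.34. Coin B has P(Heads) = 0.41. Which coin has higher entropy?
B

For binary distributions, entropy is maximized at p=0.5 and decreases as p moves toward 0 or 1.

H(A) = H(0.34) = 0.9248 bits
H(B) = H(0.41) = 0.9765 bits

Distribution B (p=0.41) is closer to uniform (p=0.5), so it has higher entropy.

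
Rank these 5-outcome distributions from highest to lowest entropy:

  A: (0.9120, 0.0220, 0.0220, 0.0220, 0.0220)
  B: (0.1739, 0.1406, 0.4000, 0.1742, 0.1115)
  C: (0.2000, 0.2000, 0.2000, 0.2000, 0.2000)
C > B > A

Key insight: Entropy is maximized by uniform distributions and minimized by concentrated distributions.

- Uniform distributions have maximum entropy log₂(5) = 2.3219 bits
- The more "peaked" or concentrated a distribution, the lower its entropy

Entropies:
  H(A) = 0.6058 bits
  H(B) = 2.1574 bits
  H(C) = 2.3219 bits

Ranking: C > B > A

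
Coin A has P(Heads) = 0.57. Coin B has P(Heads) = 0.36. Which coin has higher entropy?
A

For binary distributions, entropy is maximized at p=0.5 and decreases as p moves toward 0 or 1.

H(A) = H(0.57) = 0.9858 bits
H(B) = H(0.36) = 0.9427 bits

Distribution A (p=0.57) is closer to uniform (p=0.5), so it has higher entropy.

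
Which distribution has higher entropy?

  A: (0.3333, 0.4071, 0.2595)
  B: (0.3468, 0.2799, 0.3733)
B

Both distributions are close to uniform, making this a harder comparison.

H(A) = 1.5612 bits
H(B) = 1.5747 bits

The distribution closer to uniform has higher entropy.
Answer: B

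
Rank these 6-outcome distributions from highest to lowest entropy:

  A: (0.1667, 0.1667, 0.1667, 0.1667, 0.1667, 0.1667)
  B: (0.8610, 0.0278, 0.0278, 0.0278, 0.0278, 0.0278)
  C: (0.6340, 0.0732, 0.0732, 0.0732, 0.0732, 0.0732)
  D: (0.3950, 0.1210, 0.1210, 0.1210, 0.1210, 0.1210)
A > D > C > B

Key insight: Entropy is maximized by uniform distributions and minimized by concentrated distributions.

Entropies:
  H(A) = 2.5850 bits
  H(B) = 0.9044 bits
  H(C) = 1.7974 bits
  H(D) = 2.3727 bits

Ranking: A > D > C > B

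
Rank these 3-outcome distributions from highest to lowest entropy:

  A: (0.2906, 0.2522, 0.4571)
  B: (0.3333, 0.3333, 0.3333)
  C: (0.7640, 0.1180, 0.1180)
B > A > C

Key insight: Entropy is maximized by uniform distributions and minimized by concentrated distributions.

- Uniform distributions have maximum entropy log₂(3) = 1.5850 bits
- The more "peaked" or concentrated a distribution, the lower its entropy

Entropies:
  H(A) = 1.5356 bits
  H(B) = 1.5850 bits
  H(C) = 1.0243 bits

Ranking: B > A > C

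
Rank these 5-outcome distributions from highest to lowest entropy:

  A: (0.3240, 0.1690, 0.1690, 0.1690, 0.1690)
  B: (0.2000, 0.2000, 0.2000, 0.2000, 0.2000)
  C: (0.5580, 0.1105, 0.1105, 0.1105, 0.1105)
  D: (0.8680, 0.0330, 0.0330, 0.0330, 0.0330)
B > A > C > D

Key insight: Entropy is maximized by uniform distributions and minimized by concentrated distributions.

Entropies:
  H(A) = 2.2607 bits
  H(B) = 2.3219 bits
  H(C) = 1.8743 bits
  H(D) = 0.8269 bits

Ranking: B > A > C > D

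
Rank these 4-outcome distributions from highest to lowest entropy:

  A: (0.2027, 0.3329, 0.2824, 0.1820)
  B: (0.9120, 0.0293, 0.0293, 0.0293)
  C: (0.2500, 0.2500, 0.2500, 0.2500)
C > A > B

Key insight: Entropy is maximized by uniform distributions and minimized by concentrated distributions.

- Uniform distributions have maximum entropy log₂(4) = 2.0000 bits
- The more "peaked" or concentrated a distribution, the lower its entropy

Entropies:
  H(A) = 1.9575 bits
  H(B) = 0.5692 bits
  H(C) = 2.0000 bits

Ranking: C > A > B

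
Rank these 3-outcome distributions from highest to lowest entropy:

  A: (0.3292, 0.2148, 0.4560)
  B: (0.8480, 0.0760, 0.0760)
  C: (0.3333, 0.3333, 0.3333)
C > A > B

Key insight: Entropy is maximized by uniform distributions and minimized by concentrated distributions.

- Uniform distributions have maximum entropy log₂(3) = 1.5850 bits
- The more "peaked" or concentrated a distribution, the lower its entropy

Entropies:
  H(A) = 1.5209 bits
  H(B) = 0.7668 bits
  H(C) = 1.5850 bits

Ranking: C > A > B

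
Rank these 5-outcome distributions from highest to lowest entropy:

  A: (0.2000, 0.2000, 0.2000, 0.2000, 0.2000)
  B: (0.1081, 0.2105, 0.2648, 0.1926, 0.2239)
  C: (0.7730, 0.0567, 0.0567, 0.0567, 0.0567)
A > B > C

Key insight: Entropy is maximized by uniform distributions and minimized by concentrated distributions.

- Uniform distributions have maximum entropy log₂(5) = 2.3219 bits
- The more "peaked" or concentrated a distribution, the lower its entropy

Entropies:
  H(A) = 2.3219 bits
  H(B) = 2.2690 bits
  H(C) = 1.2267 bits

Ranking: A > B > C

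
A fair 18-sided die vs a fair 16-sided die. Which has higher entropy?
18-sided die

Both are uniform distributions; for uniform over n outcomes, H = log₂(n). H(18-sided) = log₂(18) = 4.170 bits and H(16-sided) = log₂(16) = 4.000 bits. More outcomes in a uniform distribution means higher entropy.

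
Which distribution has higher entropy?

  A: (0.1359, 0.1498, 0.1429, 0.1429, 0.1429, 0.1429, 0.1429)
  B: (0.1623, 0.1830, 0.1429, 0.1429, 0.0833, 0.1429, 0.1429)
A

Both distributions are close to uniform, making this a harder comparison.

H(A) = 2.8069 bits
H(B) = 2.7769 bits

The distribution closer to uniform has higher entropy.
Answer: A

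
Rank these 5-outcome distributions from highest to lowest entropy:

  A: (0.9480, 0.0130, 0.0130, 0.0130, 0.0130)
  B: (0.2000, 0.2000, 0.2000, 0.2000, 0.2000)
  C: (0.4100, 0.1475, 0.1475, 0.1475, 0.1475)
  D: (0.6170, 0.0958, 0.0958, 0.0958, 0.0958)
B > C > D > A

Key insight: Entropy is maximized by uniform distributions and minimized by concentrated distributions.

Entropies:
  H(A) = 0.3988 bits
  H(B) = 2.3219 bits
  H(C) = 2.1565 bits
  H(D) = 1.7261 bits

Ranking: B > C > D > A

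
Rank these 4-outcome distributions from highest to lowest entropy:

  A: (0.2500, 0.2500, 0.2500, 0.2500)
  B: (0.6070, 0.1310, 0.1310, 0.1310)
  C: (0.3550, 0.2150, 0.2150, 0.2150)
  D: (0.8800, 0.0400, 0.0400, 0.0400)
A > C > B > D

Key insight: Entropy is maximized by uniform distributions and minimized by concentrated distributions.

Entropies:
  H(A) = 2.0000 bits
  H(B) = 1.5896 bits
  H(C) = 1.9608 bits
  H(D) = 0.7196 bits

Ranking: A > C > B > D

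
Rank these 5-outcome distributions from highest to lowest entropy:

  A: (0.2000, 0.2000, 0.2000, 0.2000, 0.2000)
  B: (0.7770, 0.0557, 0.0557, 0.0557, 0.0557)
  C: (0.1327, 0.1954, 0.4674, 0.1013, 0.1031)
A > C > B

Key insight: Entropy is maximized by uniform distributions and minimized by concentrated distributions.

- Uniform distributions have maximum entropy log₂(5) = 2.3219 bits
- The more "peaked" or concentrated a distribution, the lower its entropy

Entropies:
  H(A) = 2.3219 bits
  H(B) = 1.2116 bits
  H(C) = 2.0324 bits

Ranking: A > C > B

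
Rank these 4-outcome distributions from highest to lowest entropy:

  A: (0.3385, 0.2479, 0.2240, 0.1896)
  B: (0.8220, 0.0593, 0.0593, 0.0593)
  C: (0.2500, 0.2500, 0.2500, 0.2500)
C > A > B

Key insight: Entropy is maximized by uniform distributions and minimized by concentrated distributions.

- Uniform distributions have maximum entropy log₂(4) = 2.0000 bits
- The more "peaked" or concentrated a distribution, the lower its entropy

Entropies:
  H(A) = 1.9661 bits
  H(B) = 0.9578 bits
  H(C) = 2.0000 bits

Ranking: C > A > B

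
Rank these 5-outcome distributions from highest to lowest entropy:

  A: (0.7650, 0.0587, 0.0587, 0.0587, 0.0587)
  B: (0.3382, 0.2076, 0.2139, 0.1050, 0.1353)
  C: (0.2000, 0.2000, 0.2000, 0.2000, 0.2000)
C > B > A

Key insight: Entropy is maximized by uniform distributions and minimized by concentrated distributions.

- Uniform distributions have maximum entropy log₂(5) = 2.3219 bits
- The more "peaked" or concentrated a distribution, the lower its entropy

Entropies:
  H(A) = 1.2566 bits
  H(B) = 2.2076 bits
  H(C) = 2.3219 bits

Ranking: C > B > A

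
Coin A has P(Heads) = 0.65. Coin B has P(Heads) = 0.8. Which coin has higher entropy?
A

For binary distributions, entropy is maximized at p=0.5 and decreases as p moves toward 0 or 1.

H(A) = H(0.65) = 0.9341 bits
H(B) = H(0.8) = 0.7219 bits

Distribution A (p=0.65) is closer to uniform (p=0.5), so it has higher entropy.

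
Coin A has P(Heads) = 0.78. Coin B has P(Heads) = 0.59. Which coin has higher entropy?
B

For binary distributions, entropy is maximized at p=0.5 and decreases as p moves toward 0 or 1.

H(A) = H(0.78) = 0.7602 bits
H(B) = H(0.59) = 0.9765 bits

Distribution B (p=0.59) is closer to uniform (p=0.5), so it has higher entropy.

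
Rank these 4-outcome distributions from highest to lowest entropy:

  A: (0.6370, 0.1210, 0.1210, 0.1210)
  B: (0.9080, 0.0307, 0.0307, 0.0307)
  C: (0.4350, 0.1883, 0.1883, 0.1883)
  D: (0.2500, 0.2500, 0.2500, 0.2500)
D > C > A > B

Key insight: Entropy is maximized by uniform distributions and minimized by concentrated distributions.

Entropies:
  H(A) = 1.5205 bits
  H(B) = 0.5889 bits
  H(C) = 1.8833 bits
  H(D) = 2.0000 bits

Ranking: D > C > A > B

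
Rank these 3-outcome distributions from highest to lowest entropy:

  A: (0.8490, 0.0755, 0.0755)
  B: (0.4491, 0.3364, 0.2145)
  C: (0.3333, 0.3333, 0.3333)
C > B > A

Key insight: Entropy is maximized by uniform distributions and minimized by concentrated distributions.

- Uniform distributions have maximum entropy log₂(3) = 1.5850 bits
- The more "peaked" or concentrated a distribution, the lower its entropy

Entropies:
  H(A) = 0.7633 bits
  H(B) = 1.5238 bits
  H(C) = 1.5850 bits

Ranking: C > B > A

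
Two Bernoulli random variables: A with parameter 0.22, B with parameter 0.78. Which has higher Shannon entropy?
Equal

For binary distributions, entropy is maximized at p=0.5 and decreases as p moves toward 0 or 1.

H(A) = H(0.22) = 0.7602 bits
H(B) = H(0.78) = 0.7602 bits

Both distributions are equally far from uniform (|0.22-0.5| = |0.78-0.5|), so they have the same entropy.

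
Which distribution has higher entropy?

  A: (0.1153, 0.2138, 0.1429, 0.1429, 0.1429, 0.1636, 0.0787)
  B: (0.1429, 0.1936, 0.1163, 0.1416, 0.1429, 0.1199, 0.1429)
B

Both distributions are close to uniform, making this a harder comparison.

H(A) = 2.7542 bits
H(B) = 2.7891 bits

The distribution closer to uniform has higher entropy.
Answer: B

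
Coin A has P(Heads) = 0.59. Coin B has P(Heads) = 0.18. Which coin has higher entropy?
A

For binary distributions, entropy is maximized at p=0.5 and decreases as p moves toward 0 or 1.

H(A) = H(0.59) = 0.9765 bits
H(B) = H(0.18) = 0.6801 bits

Distribution A (p=0.59) is closer to uniform (p=0.5), so it has higher entropy.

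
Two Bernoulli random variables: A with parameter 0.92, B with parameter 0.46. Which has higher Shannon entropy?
B

For binary distributions, entropy is maximized at p=0.5 and decreases as p moves toward 0 or 1.

H(A) = H(0.92) = 0.4022 bits
H(B) = H(0.46) = 0.9954 bits

Distribution B (p=0.46) is closer to uniform (p=0.5), so it has higher entropy.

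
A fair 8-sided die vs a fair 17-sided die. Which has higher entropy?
17-sided die

Both are uniform distributions; for uniform over n outcomes, H = log₂(n). H(8-sided) = log₂(8) = 3.000 bits and H(17-sided) = log₂(17) = 4.087 bits. More outcomes in a uniform distribution means higher entropy.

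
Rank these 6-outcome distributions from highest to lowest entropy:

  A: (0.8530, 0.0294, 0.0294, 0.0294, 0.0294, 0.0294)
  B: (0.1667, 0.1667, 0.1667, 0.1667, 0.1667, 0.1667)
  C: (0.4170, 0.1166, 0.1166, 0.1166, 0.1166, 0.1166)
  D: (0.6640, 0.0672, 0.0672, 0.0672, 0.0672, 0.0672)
B > C > D > A

Key insight: Entropy is maximized by uniform distributions and minimized by concentrated distributions.

Entropies:
  H(A) = 0.9436 bits
  H(B) = 2.5850 bits
  H(C) = 2.3337 bits
  H(D) = 1.7011 bits

Ranking: B > C > D > A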